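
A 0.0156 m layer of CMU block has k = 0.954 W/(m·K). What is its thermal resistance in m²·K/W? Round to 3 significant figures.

0.0164 m²·K/W

R = L/k = 0.0156/0.954 = 0.01635 m²·K/W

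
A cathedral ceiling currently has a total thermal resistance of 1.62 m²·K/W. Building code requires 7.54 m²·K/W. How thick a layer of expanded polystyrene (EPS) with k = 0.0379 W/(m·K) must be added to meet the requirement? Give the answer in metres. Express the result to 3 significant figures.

ΔR = 7.54 − 1.62 = 5.92 m²·K/W
L = ΔR × k = 5.92 × 0.0379 = 0.2244 m

0.224 m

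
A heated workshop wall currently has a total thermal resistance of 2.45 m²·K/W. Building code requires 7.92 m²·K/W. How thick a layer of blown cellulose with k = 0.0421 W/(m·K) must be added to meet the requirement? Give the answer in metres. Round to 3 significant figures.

0.230 m

ΔR = 7.92 − 2.45 = 5.47 m²·K/W
L = ΔR × k = 5.47 × 0.0421 = 0.2303 m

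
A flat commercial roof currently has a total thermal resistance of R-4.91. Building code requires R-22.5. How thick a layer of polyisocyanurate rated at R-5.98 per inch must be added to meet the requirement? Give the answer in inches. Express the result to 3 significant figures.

ΔR = 22.5 − 4.91 = 17.59 ft²·°F·h/BTU
L = ΔR / (R/in) = 17.59/5.98 = 2.941 in

2.94 in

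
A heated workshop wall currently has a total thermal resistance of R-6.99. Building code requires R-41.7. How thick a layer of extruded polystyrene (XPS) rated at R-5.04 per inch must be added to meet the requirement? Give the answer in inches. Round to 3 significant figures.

6.89 in

ΔR = 41.7 − 6.99 = 34.71 ft²·°F·h/BTU
L = ΔR / (R/in) = 34.71/5.04 = 6.887 in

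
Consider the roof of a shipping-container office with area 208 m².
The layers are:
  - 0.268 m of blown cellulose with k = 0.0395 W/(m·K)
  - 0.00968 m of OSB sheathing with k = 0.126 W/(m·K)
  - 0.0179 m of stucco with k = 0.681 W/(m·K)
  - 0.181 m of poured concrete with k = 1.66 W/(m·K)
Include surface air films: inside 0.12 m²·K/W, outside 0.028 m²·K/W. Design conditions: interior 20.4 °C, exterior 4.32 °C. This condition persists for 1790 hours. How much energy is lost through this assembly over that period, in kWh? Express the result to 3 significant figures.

838 kWh

0.268/0.0395 = 6.785
0.00968/0.126 = 0.07683
0.0179/0.681 = 0.02628
0.181/1.66 = 0.109
R_total = 0.12 + 6.785 + 0.07683 + 0.02628 + 0.109 + 0.028 = 7.145 m²·K/W
Q = 208 × (20.4 − 4.32) / 7.145 = 468.1 W
E = 468.1 W × 1790 h / 1000 = 837.9 kWh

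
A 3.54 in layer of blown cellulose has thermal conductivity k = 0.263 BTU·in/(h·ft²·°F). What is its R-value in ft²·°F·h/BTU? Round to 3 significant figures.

R = L/k = 3.54/0.263 = 13.46 ft²·°F·h/BTU

13.5 ft²·°F·h/BTU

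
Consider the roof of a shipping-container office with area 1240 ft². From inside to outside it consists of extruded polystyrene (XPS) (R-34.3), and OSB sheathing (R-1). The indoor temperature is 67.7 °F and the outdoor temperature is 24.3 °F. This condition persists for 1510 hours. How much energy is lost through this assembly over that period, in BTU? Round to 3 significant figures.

2300000 BTU

R_total = 34.3 + 1 = 35.3 ft²·°F·h/BTU
Q = 1240 × (67.7 − 24.3) / 35.3 = 1525 BTU/h
E = 1525 × 1510 = 2302000 BTU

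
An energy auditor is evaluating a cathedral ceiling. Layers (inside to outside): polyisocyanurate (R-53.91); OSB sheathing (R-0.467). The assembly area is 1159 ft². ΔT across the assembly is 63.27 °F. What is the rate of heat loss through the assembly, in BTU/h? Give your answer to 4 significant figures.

1349 BTU/h

R_total = 53.91 + 0.467 = 54.377 ft²·°F·h/BTU
Q = A·ΔT/R = 1159 × 63.27 / 54.377 = 1348.5 BTU/h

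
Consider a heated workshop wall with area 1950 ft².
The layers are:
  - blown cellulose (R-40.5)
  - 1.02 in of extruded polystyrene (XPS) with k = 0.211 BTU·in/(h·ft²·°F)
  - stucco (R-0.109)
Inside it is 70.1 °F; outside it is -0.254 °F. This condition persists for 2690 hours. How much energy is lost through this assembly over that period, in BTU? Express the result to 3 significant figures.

1.02/0.211 = 4.834
R_total = 40.5 + 4.834 + 0.109 = 45.44 ft²·°F·h/BTU
Q = 1950 × (70.1 − (-0.254)) / 45.44 = 3019 BTU/h
E = 3019 × 2690 = 8121000 BTU

8120000 BTU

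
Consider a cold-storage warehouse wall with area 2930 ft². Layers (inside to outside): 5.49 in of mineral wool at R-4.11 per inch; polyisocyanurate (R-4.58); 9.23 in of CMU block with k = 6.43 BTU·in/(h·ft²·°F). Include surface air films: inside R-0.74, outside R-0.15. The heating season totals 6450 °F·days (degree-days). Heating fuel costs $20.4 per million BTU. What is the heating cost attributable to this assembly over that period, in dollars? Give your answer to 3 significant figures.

314 dollars

5.49 × 4.11 = 22.56
9.23/6.43 = 1.435
R_total = 0.74 + 22.56 + 4.58 + 1.435 + 0.15 = 29.47 ft²·°F·h/BTU
E = A × HDD × 24 / R = 2930 × 6450 × 24 / 29.47 = 15390000 BTU
Cost = 15390000/10⁶ × 20.4 = $314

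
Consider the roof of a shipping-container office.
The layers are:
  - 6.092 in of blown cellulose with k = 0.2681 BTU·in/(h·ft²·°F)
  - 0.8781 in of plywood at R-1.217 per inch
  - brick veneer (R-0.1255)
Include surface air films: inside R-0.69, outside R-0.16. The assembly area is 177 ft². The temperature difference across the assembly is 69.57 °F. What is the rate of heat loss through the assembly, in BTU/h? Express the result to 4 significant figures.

6.092/0.2681 = 22.723
0.8781 × 1.217 = 1.0686
R_total = 0.69 + 22.723 + 1.0686 + 0.1255 + 0.16 = 24.767 ft²·°F·h/BTU
Q = A·ΔT/R = 177 × 69.57 / 24.767 = 497.19 BTU/h

497.2 BTU/h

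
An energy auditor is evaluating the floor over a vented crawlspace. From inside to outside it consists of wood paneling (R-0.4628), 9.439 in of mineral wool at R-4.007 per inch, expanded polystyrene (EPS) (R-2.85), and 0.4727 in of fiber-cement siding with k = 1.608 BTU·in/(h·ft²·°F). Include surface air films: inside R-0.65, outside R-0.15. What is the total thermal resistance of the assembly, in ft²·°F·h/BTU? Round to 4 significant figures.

9.439 × 4.007 = 37.822
0.4727/1.608 = 0.29397
R_total = 0.65 + 0.4628 + 37.822 + 2.85 + 0.29397 + 0.15 = 42.229 ft²·°F·h/BTU

42.23 ft²·°F·h/BTU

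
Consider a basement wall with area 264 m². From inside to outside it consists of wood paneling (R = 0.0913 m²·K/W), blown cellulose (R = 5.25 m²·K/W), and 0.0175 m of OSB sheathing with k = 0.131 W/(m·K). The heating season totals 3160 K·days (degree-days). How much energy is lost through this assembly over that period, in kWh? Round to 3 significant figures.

3660 kWh

0.0175/0.131 = 0.1336
R_total = 0.0913 + 5.25 + 0.1336 = 5.475 m²·K/W
E = A × HDD × 24 / R / 1000 = 264 × 3160 × 24 / 5.475 / 1000 = 3657 kWh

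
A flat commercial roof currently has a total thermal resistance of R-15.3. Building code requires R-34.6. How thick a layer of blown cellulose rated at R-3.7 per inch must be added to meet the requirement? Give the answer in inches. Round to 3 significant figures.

5.22 in

ΔR = 34.6 − 15.3 = 19.3 ft²·°F·h/BTU
L = ΔR / (R/in) = 19.3/3.7 = 5.216 in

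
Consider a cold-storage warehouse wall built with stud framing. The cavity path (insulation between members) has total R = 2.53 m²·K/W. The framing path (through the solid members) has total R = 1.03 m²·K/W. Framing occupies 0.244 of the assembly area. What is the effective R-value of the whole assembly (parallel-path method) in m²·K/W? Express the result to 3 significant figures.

1.87 m²·K/W

U_eff = 0.756/2.53 + 0.244/1.03 = 0.2988 + 0.2369 = 0.5357
R_eff = 1/U_eff = 1.867 m²·K/W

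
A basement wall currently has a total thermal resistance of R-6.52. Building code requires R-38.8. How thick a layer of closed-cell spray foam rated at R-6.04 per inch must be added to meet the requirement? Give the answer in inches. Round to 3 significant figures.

ΔR = 38.8 − 6.52 = 32.28 ft²·°F·h/BTU
L = ΔR / (R/in) = 32.28/6.04 = 5.344 in

5.34 in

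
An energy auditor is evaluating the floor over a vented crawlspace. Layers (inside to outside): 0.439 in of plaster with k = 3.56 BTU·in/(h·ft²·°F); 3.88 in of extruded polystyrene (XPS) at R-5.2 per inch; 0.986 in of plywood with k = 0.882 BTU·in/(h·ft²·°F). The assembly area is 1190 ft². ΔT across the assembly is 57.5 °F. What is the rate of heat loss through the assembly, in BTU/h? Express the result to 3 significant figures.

3190 BTU/h

0.439/3.56 = 0.1233
3.88 × 5.2 = 20.18
0.986/0.882 = 1.118
R_total = 0.1233 + 20.18 + 1.118 = 21.42 ft²·°F·h/BTU
Q = A·ΔT/R = 1190 × 57.5 / 21.42 = 3195 BTU/h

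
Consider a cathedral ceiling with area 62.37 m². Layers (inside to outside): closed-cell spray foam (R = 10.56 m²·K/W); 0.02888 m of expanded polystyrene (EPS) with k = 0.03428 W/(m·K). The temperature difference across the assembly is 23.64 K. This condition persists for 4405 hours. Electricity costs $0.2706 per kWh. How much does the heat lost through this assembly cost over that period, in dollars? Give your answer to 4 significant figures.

0.02888/0.03428 = 0.84247
R_total = 10.56 + 0.84247 = 11.402 m²·K/W
Q = 62.37 × 23.64 / 11.402 = 129.31 W
E = 129.31 W × 4405 h / 1000 = 569.6 kWh
Cost = 569.6 × 0.2706 = $154.13

154.1 dollars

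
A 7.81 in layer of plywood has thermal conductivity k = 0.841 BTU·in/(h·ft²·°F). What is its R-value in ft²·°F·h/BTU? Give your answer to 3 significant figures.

R = L/k = 7.81/0.841 = 9.287 ft²·°F·h/BTU

9.29 ft²·°F·h/BTU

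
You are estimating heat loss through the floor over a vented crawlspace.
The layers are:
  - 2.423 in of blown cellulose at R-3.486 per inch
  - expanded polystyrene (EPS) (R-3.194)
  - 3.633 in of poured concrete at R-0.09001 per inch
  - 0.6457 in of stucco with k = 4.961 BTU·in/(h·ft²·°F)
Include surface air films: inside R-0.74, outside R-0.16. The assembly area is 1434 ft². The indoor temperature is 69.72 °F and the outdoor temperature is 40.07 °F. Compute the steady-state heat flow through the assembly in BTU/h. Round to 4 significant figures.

3271 BTU/h

2.423 × 3.486 = 8.4466
3.633 × 0.09001 = 0.32701
0.6457/4.961 = 0.13016
R_total = 0.74 + 8.4466 + 3.194 + 0.32701 + 0.13016 + 0.16 = 12.998 ft²·°F·h/BTU
Q = A·ΔT/R = 1434 × (69.72 − 40.07) / 12.998 = 3271.2 BTU/h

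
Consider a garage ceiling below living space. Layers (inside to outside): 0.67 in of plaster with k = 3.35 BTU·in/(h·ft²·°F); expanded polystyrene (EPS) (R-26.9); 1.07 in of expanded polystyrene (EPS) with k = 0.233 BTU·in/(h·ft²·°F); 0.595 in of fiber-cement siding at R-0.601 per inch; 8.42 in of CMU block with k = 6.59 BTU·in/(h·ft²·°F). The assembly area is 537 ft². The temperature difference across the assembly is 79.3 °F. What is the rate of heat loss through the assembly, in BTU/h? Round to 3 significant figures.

0.67/3.35 = 0.2
1.07/0.233 = 4.592
0.595 × 0.601 = 0.3576
8.42/6.59 = 1.278
R_total = 0.2 + 26.9 + 4.592 + 0.3576 + 1.278 = 33.33 ft²·°F·h/BTU
Q = A·ΔT/R = 537 × 79.3 / 33.33 = 1278 BTU/h

1280 BTU/h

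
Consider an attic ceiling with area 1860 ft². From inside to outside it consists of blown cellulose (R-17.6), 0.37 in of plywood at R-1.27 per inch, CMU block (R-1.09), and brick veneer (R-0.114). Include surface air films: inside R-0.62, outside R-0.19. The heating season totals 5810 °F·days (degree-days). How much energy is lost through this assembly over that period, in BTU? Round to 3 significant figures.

12900000 BTU

0.37 × 1.27 = 0.4699
R_total = 0.62 + 17.6 + 0.4699 + 1.09 + 0.114 + 0.19 = 20.08 ft²·°F·h/BTU
E = A × HDD × 24 / R = 1860 × 5810 × 24 / 20.08 = 12910000 BTU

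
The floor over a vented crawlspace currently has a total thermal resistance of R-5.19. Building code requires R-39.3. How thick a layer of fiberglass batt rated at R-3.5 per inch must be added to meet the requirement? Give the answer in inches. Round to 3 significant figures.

9.75 in

ΔR = 39.3 − 5.19 = 34.11 ft²·°F·h/BTU
L = ΔR / (R/in) = 34.11/3.5 = 9.746 in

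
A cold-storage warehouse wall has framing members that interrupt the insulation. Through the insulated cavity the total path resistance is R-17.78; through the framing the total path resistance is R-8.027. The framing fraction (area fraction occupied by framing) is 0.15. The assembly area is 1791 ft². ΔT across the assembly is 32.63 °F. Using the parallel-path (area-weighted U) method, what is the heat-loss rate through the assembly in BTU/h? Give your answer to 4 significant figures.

U_eff = 0.85/17.78 + 0.15/8.027 = 0.047807 + 0.018687 = 0.066493
R_eff = 1/U_eff = 15.039 ft²·°F·h/BTU
Q = 1791 × 32.63 / 15.039 = 3885.9 BTU/h

3886 BTU/h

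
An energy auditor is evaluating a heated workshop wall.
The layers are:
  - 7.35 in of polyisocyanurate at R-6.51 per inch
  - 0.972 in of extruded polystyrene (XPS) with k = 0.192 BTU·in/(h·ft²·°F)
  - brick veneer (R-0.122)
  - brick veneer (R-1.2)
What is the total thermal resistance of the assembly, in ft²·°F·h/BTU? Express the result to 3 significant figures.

7.35 × 6.51 = 47.85
0.972/0.192 = 5.062
R_total = 47.85 + 5.062 + 0.122 + 1.2 = 54.23 ft²·°F·h/BTU

54.2 ft²·°F·h/BTU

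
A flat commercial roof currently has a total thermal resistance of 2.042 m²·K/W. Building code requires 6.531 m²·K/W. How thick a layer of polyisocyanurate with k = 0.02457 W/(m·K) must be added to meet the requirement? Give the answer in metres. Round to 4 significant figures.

0.1103 m

ΔR = 6.531 − 2.042 = 4.489 m²·K/W
L = ΔR × k = 4.489 × 0.02457 = 0.11029 m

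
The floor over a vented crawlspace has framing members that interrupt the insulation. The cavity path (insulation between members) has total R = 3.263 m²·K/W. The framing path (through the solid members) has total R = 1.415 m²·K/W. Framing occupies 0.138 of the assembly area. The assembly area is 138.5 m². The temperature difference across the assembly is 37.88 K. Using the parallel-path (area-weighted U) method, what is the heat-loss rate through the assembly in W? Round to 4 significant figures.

1898 W

U_eff = 0.862/3.263 + 0.138/1.415 = 0.26417 + 0.097527 = 0.3617
R_eff = 1/U_eff = 2.7647 m²·K/W
Q = 138.5 × 37.88 / 2.7647 = 1897.6 W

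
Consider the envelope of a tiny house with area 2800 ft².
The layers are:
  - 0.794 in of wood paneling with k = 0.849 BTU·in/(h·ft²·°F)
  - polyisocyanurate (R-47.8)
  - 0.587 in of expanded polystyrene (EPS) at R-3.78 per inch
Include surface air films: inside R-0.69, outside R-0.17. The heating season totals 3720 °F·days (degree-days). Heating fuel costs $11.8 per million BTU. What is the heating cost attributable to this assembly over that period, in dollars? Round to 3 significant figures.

56.9 dollars

0.794/0.849 = 0.9352
0.587 × 3.78 = 2.219
R_total = 0.69 + 0.9352 + 47.8 + 2.219 + 0.17 = 51.81 ft²·°F·h/BTU
E = A × HDD × 24 / R = 2800 × 3720 × 24 / 51.81 = 4825000 BTU
Cost = 4825000/10⁶ × 11.8 = $56.93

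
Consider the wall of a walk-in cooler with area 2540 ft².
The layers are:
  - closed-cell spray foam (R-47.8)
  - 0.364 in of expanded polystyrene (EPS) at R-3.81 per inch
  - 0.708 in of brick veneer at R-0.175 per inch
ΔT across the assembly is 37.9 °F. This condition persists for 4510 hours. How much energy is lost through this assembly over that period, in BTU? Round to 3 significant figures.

8800000 BTU

0.364 × 3.81 = 1.387
0.708 × 0.175 = 0.1239
R_total = 47.8 + 1.387 + 0.1239 = 49.31 ft²·°F·h/BTU
Q = 2540 × 37.9 / 49.31 = 1952 BTU/h
E = 1952 × 4510 = 8805000 BTU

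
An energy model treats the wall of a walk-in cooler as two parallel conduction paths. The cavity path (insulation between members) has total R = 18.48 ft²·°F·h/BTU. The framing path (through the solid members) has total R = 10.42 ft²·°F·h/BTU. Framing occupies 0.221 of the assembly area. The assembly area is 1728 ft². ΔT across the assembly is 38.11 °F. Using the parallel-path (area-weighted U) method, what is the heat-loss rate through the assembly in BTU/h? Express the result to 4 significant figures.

U_eff = 0.779/18.48 + 0.221/10.42 = 0.042154 + 0.021209 = 0.063363
R_eff = 1/U_eff = 15.782 ft²·°F·h/BTU
Q = 1728 × 38.11 / 15.782 = 4172.7 BTU/h

4173 BTU/h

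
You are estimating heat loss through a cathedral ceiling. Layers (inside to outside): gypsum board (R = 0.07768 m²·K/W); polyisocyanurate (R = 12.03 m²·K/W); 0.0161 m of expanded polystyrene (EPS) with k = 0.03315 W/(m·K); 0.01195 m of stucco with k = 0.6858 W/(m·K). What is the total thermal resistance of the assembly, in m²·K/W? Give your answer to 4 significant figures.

12.61 m²·K/W

0.0161/0.03315 = 0.48567
0.01195/0.6858 = 0.017425
R_total = 0.07768 + 12.03 + 0.48567 + 0.017425 = 12.611 m²·K/W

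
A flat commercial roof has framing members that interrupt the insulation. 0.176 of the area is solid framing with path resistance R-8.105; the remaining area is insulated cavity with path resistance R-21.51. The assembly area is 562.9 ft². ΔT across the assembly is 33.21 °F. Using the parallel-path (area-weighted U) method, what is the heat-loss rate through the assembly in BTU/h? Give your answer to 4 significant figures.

1122 BTU/h

U_eff = 0.824/21.51 + 0.176/8.105 = 0.038308 + 0.021715 = 0.060023
R_eff = 1/U_eff = 16.66 ft²·°F·h/BTU
Q = 562.9 × 33.21 / 16.66 = 1122.1 BTU/h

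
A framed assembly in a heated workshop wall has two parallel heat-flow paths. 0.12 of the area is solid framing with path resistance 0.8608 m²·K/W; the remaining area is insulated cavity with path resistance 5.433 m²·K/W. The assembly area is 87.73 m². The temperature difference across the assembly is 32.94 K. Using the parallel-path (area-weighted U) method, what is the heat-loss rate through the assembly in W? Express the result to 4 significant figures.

U_eff = 0.88/5.433 + 0.12/0.8608 = 0.16197 + 0.13941 = 0.30138
R_eff = 1/U_eff = 3.3181 m²·K/W
Q = 87.73 × 32.94 / 3.3181 = 870.93 W

870.9 W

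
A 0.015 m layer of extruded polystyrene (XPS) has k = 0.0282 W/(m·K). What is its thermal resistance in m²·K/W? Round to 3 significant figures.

R = L/k = 0.015/0.0282 = 0.5319 m²·K/W

0.532 m²·K/W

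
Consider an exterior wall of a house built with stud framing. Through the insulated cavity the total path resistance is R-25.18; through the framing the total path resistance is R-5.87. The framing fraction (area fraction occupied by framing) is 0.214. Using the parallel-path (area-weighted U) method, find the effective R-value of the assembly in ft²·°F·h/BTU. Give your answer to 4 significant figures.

14.78 ft²·°F·h/BTU

U_eff = 0.786/25.18 + 0.214/5.87 = 0.031215 + 0.036457 = 0.067672
R_eff = 1/U_eff = 14.777 ft²·°F·h/BTU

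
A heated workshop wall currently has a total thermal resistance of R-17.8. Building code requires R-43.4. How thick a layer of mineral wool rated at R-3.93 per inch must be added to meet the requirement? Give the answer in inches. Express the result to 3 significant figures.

6.51 in

ΔR = 43.4 − 17.8 = 25.6 ft²·°F·h/BTU
L = ΔR / (R/in) = 25.6/3.93 = 6.514 in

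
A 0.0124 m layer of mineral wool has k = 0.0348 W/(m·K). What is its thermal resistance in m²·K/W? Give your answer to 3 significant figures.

R = L/k = 0.0124/0.0348 = 0.3563 m²·K/W

0.356 m²·K/W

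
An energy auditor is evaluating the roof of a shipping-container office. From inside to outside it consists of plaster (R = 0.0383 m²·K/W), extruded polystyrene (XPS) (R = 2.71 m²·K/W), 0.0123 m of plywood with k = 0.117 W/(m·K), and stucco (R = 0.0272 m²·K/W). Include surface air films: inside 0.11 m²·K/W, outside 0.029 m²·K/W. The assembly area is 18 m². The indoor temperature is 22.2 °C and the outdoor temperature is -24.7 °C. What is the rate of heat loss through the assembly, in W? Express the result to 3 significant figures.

280 W

0.0123/0.117 = 0.1051
R_total = 0.11 + 0.0383 + 2.71 + 0.1051 + 0.0272 + 0.029 = 3.02 m²·K/W
Q = A·ΔT/R = 18 × (22.2 − (-24.7)) / 3.02 = 279.6 W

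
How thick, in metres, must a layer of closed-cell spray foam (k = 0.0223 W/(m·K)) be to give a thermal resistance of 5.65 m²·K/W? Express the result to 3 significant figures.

L = R·k = 5.65 × 0.0223 = 0.126 m

0.126 m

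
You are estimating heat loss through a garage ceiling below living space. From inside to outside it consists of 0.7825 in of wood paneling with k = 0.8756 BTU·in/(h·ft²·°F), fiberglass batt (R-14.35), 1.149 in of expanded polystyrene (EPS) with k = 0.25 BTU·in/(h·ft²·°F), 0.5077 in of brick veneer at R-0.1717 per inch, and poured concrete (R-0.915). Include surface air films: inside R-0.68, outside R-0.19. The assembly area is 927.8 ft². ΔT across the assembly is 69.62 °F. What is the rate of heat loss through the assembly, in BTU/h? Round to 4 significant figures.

2975 BTU/h

0.7825/0.8756 = 0.89367
1.149/0.25 = 4.596
0.5077 × 0.1717 = 0.087172
R_total = 0.68 + 0.89367 + 14.35 + 4.596 + 0.087172 + 0.915 + 0.19 = 21.712 ft²·°F·h/BTU
Q = A·ΔT/R = 927.8 × 69.62 / 21.712 = 2975 BTU/h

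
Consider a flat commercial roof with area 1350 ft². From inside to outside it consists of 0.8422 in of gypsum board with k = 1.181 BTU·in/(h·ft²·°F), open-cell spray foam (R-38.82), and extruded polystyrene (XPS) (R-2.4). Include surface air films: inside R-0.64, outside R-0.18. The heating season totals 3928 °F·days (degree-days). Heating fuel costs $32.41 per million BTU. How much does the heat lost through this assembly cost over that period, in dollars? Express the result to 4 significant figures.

0.8422/1.181 = 0.71312
R_total = 0.64 + 0.71312 + 38.82 + 2.4 + 0.18 = 42.753 ft²·°F·h/BTU
E = A × HDD × 24 / R = 1350 × 3928 × 24 / 42.753 = 2976800 BTU
Cost = 2976800/10⁶ × 32.41 = $96.478

96.48 dollars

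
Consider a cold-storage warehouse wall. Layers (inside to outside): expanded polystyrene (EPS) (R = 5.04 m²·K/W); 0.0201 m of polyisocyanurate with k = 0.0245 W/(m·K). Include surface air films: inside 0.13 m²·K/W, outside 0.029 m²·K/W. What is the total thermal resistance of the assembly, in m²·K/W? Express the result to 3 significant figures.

6.02 m²·K/W

0.0201/0.0245 = 0.8204
R_total = 0.13 + 5.04 + 0.8204 + 0.029 = 6.019 m²·K/W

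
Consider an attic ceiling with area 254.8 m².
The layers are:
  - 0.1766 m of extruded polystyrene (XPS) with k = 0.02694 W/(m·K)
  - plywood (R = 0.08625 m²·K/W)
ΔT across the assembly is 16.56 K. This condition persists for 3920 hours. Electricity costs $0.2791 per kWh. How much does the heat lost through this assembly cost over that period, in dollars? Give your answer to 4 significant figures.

695.1 dollars

0.1766/0.02694 = 6.5553
R_total = 6.5553 + 0.08625 = 6.6416 m²·K/W
Q = 254.8 × 16.56 / 6.6416 = 635.32 W
E = 635.32 W × 3920 h / 1000 = 2490.4 kWh
Cost = 2490.4 × 0.2791 = $695.08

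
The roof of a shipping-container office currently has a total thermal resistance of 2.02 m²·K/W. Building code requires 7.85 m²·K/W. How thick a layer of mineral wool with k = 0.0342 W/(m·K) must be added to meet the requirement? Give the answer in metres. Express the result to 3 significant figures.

0.199 m

ΔR = 7.85 − 2.02 = 5.83 m²·K/W
L = ΔR × k = 5.83 × 0.0342 = 0.1994 m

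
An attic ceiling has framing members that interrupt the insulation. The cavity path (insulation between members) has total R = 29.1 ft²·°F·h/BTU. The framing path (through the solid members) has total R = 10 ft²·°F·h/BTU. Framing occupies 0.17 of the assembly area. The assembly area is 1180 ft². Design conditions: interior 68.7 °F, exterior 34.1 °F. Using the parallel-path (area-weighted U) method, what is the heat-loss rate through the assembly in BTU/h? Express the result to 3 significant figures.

1860 BTU/h

U_eff = 0.83/29.1 + 0.17/10 = 0.02852 + 0.017 = 0.04552
R_eff = 1/U_eff = 21.97 ft²·°F·h/BTU
Q = 1180 × (68.7 − 34.1) / 21.97 = 1859 BTU/h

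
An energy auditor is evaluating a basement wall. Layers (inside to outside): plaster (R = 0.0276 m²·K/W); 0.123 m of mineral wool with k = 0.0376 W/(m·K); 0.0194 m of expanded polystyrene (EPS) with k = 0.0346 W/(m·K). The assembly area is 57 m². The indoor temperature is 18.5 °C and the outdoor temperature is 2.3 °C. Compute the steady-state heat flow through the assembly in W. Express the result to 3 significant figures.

239 W

0.123/0.0376 = 3.271
0.0194/0.0346 = 0.5607
R_total = 0.0276 + 3.271 + 0.5607 = 3.86 m²·K/W
Q = A·ΔT/R = 57 × (18.5 − 2.3) / 3.86 = 239.2 W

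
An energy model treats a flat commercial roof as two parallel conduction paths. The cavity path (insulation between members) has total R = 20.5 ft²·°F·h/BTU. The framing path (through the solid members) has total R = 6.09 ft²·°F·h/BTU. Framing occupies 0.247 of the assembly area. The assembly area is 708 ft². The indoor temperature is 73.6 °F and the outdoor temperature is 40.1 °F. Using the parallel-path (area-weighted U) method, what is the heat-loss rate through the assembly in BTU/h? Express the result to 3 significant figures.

U_eff = 0.753/20.5 + 0.247/6.09 = 0.03673 + 0.04056 = 0.07729
R_eff = 1/U_eff = 12.94 ft²·°F·h/BTU
Q = 708 × (73.6 − 40.1) / 12.94 = 1833 BTU/h

1830 BTU/h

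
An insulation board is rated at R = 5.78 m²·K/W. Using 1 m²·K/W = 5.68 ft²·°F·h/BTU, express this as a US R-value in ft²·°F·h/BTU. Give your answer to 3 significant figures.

32.8 ft²·°F·h/BTU

R_US = 5.78 × 5.68 = 32.83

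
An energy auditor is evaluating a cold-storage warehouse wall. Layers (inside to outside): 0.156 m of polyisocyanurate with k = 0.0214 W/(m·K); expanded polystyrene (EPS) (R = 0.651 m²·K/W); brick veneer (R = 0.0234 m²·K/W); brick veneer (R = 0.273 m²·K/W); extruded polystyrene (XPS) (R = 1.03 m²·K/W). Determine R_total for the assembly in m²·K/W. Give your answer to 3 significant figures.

0.156/0.0214 = 7.29
R_total = 7.29 + 0.651 + 0.0234 + 0.273 + 1.03 = 9.267 m²·K/W

9.27 m²·K/W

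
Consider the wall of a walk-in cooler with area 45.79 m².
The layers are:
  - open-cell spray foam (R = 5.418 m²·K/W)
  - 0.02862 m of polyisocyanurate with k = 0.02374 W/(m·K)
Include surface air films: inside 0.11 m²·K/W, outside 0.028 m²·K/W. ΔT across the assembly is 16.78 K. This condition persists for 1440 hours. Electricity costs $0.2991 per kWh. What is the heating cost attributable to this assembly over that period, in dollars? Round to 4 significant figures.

0.02862/0.02374 = 1.2056
R_total = 0.11 + 5.418 + 1.2056 + 0.028 = 6.7616 m²·K/W
Q = 45.79 × 16.78 / 6.7616 = 113.64 W
E = 113.64 W × 1440 h / 1000 = 163.64 kWh
Cost = 163.64 × 0.2991 = $48.943

48.94 dollars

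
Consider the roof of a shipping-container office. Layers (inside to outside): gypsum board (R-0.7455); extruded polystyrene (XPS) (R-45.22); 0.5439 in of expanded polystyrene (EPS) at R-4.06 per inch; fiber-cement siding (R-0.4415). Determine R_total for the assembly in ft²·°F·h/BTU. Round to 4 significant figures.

48.62 ft²·°F·h/BTU

0.5439 × 4.06 = 2.2082
R_total = 0.7455 + 45.22 + 2.2082 + 0.4415 = 48.615 ft²·°F·h/BTU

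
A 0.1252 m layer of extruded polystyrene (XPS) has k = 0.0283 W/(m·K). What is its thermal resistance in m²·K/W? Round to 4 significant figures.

R = L/k = 0.1252/0.0283 = 4.424 m²·K/W

4.424 m²·K/W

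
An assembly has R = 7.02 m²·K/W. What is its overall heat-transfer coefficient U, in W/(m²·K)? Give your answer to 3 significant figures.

0.142 W/(m²·K)

U = 1/R = 1/7.02 = 0.1425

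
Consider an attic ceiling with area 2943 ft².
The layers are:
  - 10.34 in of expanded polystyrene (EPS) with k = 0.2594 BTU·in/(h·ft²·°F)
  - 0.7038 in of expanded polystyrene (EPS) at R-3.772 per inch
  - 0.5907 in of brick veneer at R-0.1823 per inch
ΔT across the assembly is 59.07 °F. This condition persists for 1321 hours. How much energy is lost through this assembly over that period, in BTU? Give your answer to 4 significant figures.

5388000 BTU

10.34/0.2594 = 39.861
0.7038 × 3.772 = 2.6547
0.5907 × 0.1823 = 0.10768
R_total = 39.861 + 2.6547 + 0.10768 = 42.624 ft²·°F·h/BTU
Q = 2943 × 59.07 / 42.624 = 4078.6 BTU/h
E = 4078.6 × 1321 = 5387800 BTU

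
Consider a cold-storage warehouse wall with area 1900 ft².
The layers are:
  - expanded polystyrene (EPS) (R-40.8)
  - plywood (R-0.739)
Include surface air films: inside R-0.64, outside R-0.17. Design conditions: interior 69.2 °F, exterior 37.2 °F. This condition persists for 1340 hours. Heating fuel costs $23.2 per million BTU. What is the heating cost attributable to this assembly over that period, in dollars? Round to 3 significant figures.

44.6 dollars

R_total = 0.64 + 40.8 + 0.739 + 0.17 = 42.35 ft²·°F·h/BTU
Q = 1900 × (69.2 − 37.2) / 42.35 = 1436 BTU/h
E = 1436 × 1340 = 1924000 BTU
Cost = 1924000/10⁶ × 23.2 = $44.63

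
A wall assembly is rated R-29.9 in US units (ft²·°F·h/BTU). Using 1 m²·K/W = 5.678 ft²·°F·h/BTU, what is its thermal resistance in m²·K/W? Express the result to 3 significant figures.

5.27 m²·K/W

R_SI = 29.9/5.678 = 5.266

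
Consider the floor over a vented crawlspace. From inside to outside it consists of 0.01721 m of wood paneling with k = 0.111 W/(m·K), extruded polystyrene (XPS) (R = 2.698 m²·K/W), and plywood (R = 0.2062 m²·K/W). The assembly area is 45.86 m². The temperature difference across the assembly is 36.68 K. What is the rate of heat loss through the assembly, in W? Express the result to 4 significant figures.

0.01721/0.111 = 0.15505
R_total = 0.15505 + 2.698 + 0.2062 = 3.0592 m²·K/W
Q = A·ΔT/R = 45.86 × 36.68 / 3.0592 = 549.86 W

549.9 W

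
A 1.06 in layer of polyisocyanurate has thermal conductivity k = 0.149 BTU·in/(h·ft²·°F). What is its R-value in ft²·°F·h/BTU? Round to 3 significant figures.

R = L/k = 1.06/0.149 = 7.114 ft²·°F·h/BTU

7.11 ft²·°F·h/BTU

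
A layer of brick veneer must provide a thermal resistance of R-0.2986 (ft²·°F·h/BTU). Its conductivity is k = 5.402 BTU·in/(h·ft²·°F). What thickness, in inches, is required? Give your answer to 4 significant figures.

1.613 in

L = R × k = 0.2986 × 5.402 = 1.613 in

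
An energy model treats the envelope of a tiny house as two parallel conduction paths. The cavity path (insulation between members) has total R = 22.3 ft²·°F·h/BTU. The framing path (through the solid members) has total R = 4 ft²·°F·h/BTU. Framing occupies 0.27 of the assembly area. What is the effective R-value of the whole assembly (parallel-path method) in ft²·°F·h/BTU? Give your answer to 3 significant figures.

9.98 ft²·°F·h/BTU

U_eff = 0.73/22.3 + 0.27/4 = 0.03274 + 0.0675 = 0.1002
R_eff = 1/U_eff = 9.977 ft²·°F·h/BTU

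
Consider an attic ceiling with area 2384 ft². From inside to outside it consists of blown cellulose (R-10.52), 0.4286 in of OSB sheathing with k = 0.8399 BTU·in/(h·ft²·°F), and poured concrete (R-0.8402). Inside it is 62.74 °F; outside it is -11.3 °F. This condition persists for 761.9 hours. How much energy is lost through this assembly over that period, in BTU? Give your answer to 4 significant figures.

0.4286/0.8399 = 0.5103
R_total = 10.52 + 0.5103 + 0.8402 = 11.87 ft²·°F·h/BTU
Q = 2384 × (62.74 − (-11.3)) / 11.87 = 14870 BTU/h
E = 14870 × 761.9 = 11329000 BTU

11330000 BTU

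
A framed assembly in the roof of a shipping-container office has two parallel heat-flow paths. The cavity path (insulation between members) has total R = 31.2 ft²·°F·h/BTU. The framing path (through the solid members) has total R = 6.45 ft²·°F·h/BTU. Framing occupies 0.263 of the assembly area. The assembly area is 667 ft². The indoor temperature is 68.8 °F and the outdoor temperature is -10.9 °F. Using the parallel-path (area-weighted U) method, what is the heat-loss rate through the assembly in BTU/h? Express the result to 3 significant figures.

3420 BTU/h

U_eff = 0.737/31.2 + 0.263/6.45 = 0.02362 + 0.04078 = 0.0644
R_eff = 1/U_eff = 15.53 ft²·°F·h/BTU
Q = 667 × (68.8 − (-10.9)) / 15.53 = 3423 BTU/h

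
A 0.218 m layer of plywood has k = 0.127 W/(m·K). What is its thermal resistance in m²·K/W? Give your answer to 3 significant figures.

R = L/k = 0.218/0.127 = 1.717 m²·K/W

1.72 m²·K/W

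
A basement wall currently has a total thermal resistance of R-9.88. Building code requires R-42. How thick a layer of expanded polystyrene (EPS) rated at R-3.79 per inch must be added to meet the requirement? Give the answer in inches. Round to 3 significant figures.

8.47 in

ΔR = 42 − 9.88 = 32.12 ft²·°F·h/BTU
L = ΔR / (R/in) = 32.12/3.79 = 8.475 in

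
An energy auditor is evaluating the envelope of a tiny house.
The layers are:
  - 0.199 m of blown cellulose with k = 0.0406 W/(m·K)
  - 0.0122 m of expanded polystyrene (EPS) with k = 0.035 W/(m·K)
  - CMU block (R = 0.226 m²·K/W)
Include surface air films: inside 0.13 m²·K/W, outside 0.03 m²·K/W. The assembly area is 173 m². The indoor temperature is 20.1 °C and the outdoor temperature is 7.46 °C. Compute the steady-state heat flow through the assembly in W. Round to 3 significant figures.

0.199/0.0406 = 4.901
0.0122/0.035 = 0.3486
R_total = 0.13 + 4.901 + 0.3486 + 0.226 + 0.03 = 5.636 m²·K/W
Q = A·ΔT/R = 173 × (20.1 − 7.46) / 5.636 = 388 W

388 W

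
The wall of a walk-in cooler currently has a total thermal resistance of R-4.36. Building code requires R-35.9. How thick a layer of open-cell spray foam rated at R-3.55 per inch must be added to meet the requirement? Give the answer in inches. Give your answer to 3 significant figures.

8.88 in

ΔR = 35.9 − 4.36 = 31.54 ft²·°F·h/BTU
L = ΔR / (R/in) = 31.54/3.55 = 8.885 in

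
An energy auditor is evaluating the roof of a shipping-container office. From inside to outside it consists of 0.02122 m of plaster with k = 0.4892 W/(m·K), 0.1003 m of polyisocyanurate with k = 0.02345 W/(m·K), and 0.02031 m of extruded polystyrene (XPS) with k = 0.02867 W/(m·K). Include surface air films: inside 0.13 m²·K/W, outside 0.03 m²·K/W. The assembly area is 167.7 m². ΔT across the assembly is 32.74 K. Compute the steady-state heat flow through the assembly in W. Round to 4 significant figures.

0.02122/0.4892 = 0.043377
0.1003/0.02345 = 4.2772
0.02031/0.02867 = 0.70841
R_total = 0.13 + 0.043377 + 4.2772 + 0.70841 + 0.03 = 5.189 m²·K/W
Q = A·ΔT/R = 167.7 × 32.74 / 5.189 = 1058.1 W

1058 W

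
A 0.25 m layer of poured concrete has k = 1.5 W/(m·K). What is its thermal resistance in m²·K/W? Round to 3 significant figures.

R = L/k = 0.25/1.5 = 0.1667 m²·K/W

0.167 m²·K/W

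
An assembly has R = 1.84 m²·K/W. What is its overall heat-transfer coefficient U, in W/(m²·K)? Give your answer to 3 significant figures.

0.543 W/(m²·K)

U = 1/R = 1/1.84 = 0.5435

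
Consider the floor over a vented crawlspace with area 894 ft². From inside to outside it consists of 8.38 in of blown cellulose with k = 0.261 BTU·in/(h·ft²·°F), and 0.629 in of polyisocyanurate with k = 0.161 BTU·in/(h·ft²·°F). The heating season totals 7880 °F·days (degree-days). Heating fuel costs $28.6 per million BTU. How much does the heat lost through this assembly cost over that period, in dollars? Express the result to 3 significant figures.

8.38/0.261 = 32.11
0.629/0.161 = 3.907
R_total = 32.11 + 3.907 = 36.01 ft²·°F·h/BTU
E = A × HDD × 24 / R = 894 × 7880 × 24 / 36.01 = 4695000 BTU
Cost = 4695000/10⁶ × 28.6 = $134.3

134 dollars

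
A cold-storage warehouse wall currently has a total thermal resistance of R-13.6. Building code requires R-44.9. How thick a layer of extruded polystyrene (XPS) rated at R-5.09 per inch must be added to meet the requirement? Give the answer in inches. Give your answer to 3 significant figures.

ΔR = 44.9 − 13.6 = 31.3 ft²·°F·h/BTU
L = ΔR / (R/in) = 31.3/5.09 = 6.149 in

6.15 in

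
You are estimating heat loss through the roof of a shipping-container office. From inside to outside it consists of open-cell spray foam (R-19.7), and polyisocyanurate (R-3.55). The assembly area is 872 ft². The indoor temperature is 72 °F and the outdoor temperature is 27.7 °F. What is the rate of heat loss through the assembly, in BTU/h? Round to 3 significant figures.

R_total = 19.7 + 3.55 = 23.25 ft²·°F·h/BTU
Q = A·ΔT/R = 872 × (72 − 27.7) / 23.25 = 1661 BTU/h

1660 BTU/h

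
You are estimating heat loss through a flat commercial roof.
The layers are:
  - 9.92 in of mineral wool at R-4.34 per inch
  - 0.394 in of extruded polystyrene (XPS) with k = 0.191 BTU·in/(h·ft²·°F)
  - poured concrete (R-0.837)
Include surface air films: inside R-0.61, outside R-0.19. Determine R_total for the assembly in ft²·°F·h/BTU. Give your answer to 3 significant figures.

46.8 ft²·°F·h/BTU

9.92 × 4.34 = 43.05
0.394/0.191 = 2.063
R_total = 0.61 + 43.05 + 2.063 + 0.837 + 0.19 = 46.75 ft²·°F·h/BTU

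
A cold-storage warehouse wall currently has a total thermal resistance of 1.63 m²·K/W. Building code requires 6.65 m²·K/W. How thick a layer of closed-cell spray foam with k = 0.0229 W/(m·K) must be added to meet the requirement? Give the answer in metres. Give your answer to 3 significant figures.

0.115 m

ΔR = 6.65 − 1.63 = 5.02 m²·K/W
L = ΔR × k = 5.02 × 0.0229 = 0.115 m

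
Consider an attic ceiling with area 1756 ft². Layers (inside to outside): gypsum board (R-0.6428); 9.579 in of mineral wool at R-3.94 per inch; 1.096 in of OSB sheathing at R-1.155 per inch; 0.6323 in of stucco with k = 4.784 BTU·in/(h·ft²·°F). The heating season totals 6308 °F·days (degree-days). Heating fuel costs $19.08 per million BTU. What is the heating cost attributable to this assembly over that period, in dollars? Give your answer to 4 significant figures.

127.5 dollars

9.579 × 3.94 = 37.741
1.096 × 1.155 = 1.2659
0.6323/4.784 = 0.13217
R_total = 0.6428 + 37.741 + 1.2659 + 0.13217 = 39.782 ft²·°F·h/BTU
E = A × HDD × 24 / R = 1756 × 6308 × 24 / 39.782 = 6682500 BTU
Cost = 6682500/10⁶ × 19.08 = $127.5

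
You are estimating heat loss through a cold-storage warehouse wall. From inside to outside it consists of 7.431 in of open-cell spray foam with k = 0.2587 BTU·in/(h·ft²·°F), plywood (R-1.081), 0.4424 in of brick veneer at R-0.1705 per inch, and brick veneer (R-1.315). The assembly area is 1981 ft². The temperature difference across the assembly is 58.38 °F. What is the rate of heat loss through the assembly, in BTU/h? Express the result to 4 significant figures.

3707 BTU/h

7.431/0.2587 = 28.724
0.4424 × 0.1705 = 0.075429
R_total = 28.724 + 1.081 + 0.075429 + 1.315 = 31.196 ft²·°F·h/BTU
Q = A·ΔT/R = 1981 × 58.38 / 31.196 = 3707.3 BTU/h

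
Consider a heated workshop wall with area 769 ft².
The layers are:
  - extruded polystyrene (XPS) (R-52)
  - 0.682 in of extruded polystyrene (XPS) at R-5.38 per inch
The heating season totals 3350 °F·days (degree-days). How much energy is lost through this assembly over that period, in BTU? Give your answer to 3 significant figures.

0.682 × 5.38 = 3.669
R_total = 52 + 3.669 = 55.67 ft²·°F·h/BTU
E = A × HDD × 24 / R = 769 × 3350 × 24 / 55.67 = 1111000 BTU

1110000 BTU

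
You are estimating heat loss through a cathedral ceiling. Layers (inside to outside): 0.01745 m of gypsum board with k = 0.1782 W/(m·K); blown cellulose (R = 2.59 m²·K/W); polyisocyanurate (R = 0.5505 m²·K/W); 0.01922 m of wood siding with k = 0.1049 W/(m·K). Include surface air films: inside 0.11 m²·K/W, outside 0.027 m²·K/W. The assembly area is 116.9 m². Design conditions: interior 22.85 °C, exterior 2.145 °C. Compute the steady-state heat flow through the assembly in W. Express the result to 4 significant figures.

0.01745/0.1782 = 0.097924
0.01922/0.1049 = 0.18322
R_total = 0.11 + 0.097924 + 2.59 + 0.5505 + 0.18322 + 0.027 = 3.5586 m²·K/W
Q = A·ΔT/R = 116.9 × (22.85 − 2.145) / 3.5586 = 680.15 W

680.2 W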